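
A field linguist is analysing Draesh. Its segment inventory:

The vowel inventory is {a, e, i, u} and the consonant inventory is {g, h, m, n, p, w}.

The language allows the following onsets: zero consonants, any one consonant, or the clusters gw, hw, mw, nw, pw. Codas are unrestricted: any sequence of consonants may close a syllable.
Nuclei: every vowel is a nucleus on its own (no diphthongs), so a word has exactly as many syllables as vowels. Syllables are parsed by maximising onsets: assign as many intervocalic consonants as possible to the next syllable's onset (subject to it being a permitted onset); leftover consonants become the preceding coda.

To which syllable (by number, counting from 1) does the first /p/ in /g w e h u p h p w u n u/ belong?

Vowels present: e, u, u, u; each is a nucleus, giving 4 syllables.
V1 /e/ – V2 /u/: /h/ → onset of the next syllable (single consonants are always licit onsets).
V2 /u/ – V3 /u/: cluster /phpw/ — the longest permitted-onset suffix is /pw/; onset = /pw/, preceding coda = /ph/.
V3 /u/ – V4 /u/: just /n/ — single C goes to the following onset.
Syllabification: gwe.huph.pwu.nu.
The first /p/ is in the coda of syllable 2 (/huph/).

2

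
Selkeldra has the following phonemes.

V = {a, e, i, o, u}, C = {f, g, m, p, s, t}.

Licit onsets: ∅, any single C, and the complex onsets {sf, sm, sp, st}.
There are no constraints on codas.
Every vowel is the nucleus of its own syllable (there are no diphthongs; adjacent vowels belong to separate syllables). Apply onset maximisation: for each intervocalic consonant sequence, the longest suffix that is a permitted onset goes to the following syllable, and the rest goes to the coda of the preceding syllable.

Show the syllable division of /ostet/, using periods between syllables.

o.stet

The vowels are o, e — 2 nuclei, so 2 syllables.
σ1/σ2 boundary: cluster /st/ — /st/ is itself a permitted onset, so the whole cluster goes right; preceding coda = ∅.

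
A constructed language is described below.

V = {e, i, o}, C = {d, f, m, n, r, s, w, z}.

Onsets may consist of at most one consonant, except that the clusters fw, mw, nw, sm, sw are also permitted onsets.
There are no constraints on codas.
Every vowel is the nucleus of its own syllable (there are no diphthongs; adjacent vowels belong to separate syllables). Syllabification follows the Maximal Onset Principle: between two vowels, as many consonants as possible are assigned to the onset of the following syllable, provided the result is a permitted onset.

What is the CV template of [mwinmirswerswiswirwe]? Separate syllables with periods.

CCVC.CVC.CCVC.CCV.CCVC.CV

The vowels are i, i, e, i, i, e — 6 nuclei, so 6 syllables.
σ1/σ2 boundary: cluster /nm/ — the longest permitted-onset suffix is /m/; onset = /m/, preceding coda = /n/.
σ2/σ3 boundary: cluster /rsw/ — the longest permitted-onset suffix is /sw/; onset = /sw/, preceding coda = /r/.
σ3/σ4 boundary: /rsw/ — longest licit onset from the right is /sw/, leaving /r/ as coda.
σ4/σ5 boundary: /sw/ — entire cluster is a permitted onset → onset /sw/, coda ∅.
σ5/σ6 boundary: cluster /rw/ — the longest permitted-onset suffix is /w/; onset = /w/, preceding coda = /r/.
So the parse is mwin.mir.swer.swi.swir.we.
Mapping each syllable to C/V: /mwin/ → CCVC, /mir/ → CVC, /swer/ → CCVC, /swi/ → CCV, /swir/ → CCVC, /we/ → CV.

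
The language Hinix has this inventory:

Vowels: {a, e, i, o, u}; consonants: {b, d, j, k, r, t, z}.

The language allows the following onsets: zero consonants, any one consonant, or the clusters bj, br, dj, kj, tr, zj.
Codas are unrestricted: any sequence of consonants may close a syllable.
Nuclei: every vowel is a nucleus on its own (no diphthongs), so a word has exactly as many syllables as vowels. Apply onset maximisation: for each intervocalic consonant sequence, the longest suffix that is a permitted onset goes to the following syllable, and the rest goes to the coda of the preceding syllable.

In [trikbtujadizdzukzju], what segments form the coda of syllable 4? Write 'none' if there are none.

Nuclei (vowels): i, u, a, i, u, u → 6 syllables.
V1 /i/ – V2 /u/: cluster /kbt/ — the longest permitted-onset suffix is /t/; onset = /t/, preceding coda = /kb/.
V2 /u/ – V3 /a/: /j/ → onset of the next syllable (single consonants are always licit onsets).
V3 /a/ – V4 /i/: /d/ → onset of the next syllable (single consonants are always licit onsets).
V4 /i/ – V5 /u/: /zdz/ — longest licit onset from the right is /z/, leaving /zd/ as coda.
V5 /u/ – V6 /u/: /kzj/ — longest licit onset from the right is /zj/, leaving /k/ as coda.
Result: trikb.tu.ja.dizd.zuk.zju.
Syllable 4 is /dizd/: onset /d/, nucleus /i/, coda /zd/.

zd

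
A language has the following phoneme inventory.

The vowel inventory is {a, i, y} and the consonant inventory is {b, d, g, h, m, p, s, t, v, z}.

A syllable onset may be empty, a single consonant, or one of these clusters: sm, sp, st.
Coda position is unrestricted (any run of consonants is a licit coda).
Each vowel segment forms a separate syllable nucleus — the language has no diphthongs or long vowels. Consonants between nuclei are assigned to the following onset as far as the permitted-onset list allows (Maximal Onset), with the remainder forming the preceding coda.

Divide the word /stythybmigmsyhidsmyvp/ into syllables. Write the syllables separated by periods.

The vowels are y, y, i, y, i, y — 6 nuclei, so 6 syllables.
σ1/σ2 boundary: /th/ — longest licit onset from the right is /h/, leaving /t/ as coda.
σ2/σ3 boundary: /bm/ — longest licit onset from the right is /m/, leaving /b/ as coda.
σ3/σ4 boundary: /gms/; trying suffixes from longest down, /s/ is the first permitted one, so coda /gm/ | onset /s/.
σ4/σ5 boundary: /h/ is a single consonant, so it becomes the next onset.
σ5/σ6 boundary: /dsm/ — longest licit onset from the right is /sm/, leaving /d/ as coda.

styt.hyb.migm.sy.hid.smyvp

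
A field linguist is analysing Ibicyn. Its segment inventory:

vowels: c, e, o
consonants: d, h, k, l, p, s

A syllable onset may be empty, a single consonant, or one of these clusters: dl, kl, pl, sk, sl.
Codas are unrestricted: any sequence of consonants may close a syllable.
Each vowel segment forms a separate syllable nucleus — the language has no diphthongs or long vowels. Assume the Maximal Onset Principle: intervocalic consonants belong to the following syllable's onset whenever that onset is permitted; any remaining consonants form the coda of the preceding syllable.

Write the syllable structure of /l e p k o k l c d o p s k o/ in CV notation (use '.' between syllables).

Vowels present: e, o, c, o, o; each is a nucleus, giving 5 syllables.
σ1/σ2 boundary: /pk/ splits as /p/ + /k/ (/k/ is the longest suffix that is a licit onset).
σ2/σ3 boundary: /kl/ is a licit onset in full, so it all attaches to the next syllable.
σ3/σ4 boundary: just /d/ — single C goes to the following onset.
σ4/σ5 boundary: /psk/ — longest licit onset from the right is /sk/, leaving /p/ as coda.
Result: lep.ko.klc.dop.sko.
Mapping each syllable to C/V: /lep/ → CVC, /ko/ → CV, /klc/ → CCV, /dop/ → CVC, /sko/ → CCV.

CVC.CV.CCV.CVC.CCV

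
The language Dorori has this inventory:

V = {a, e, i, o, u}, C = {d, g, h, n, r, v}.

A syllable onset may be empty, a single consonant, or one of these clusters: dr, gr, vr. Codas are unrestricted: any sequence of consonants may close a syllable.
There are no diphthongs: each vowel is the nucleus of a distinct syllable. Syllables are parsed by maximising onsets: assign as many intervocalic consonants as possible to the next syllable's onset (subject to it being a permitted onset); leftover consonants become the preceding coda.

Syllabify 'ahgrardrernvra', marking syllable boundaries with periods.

Nuclei (vowels): a, a, e, a → 4 syllables.
V1 /a/ – V2 /a/: /hgr/ splits as /h/ + /gr/ (/gr/ is the longest suffix that is a licit onset).
V2 /a/ – V3 /e/: /rdr/ — longest licit onset from the right is /dr/, leaving /r/ as coda.
V3 /e/ – V4 /a/: /rnvr/ splits as /rn/ + /vr/ (/vr/ is the longest suffix that is a licit onset).

ah.grar.drern.vra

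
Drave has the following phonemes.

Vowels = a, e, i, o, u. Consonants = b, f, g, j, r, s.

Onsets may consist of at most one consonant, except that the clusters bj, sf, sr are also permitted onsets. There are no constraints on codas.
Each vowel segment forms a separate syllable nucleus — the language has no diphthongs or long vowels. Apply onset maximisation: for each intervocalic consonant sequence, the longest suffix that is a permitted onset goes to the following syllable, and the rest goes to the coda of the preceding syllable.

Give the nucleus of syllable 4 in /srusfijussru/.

The vowels are u, i, u, u — 4 nuclei, so 4 syllables.
The fourth nucleus (vowel 4 from the left) is /u/.

u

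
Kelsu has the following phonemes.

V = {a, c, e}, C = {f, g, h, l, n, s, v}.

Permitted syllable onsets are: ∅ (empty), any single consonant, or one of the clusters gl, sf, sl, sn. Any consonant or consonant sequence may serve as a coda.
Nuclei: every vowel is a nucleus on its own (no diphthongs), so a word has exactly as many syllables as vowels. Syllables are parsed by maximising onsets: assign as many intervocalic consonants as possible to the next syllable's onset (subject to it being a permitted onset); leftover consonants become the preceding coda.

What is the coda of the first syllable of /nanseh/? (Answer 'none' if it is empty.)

n

The vowels are a, e — 2 nuclei, so 2 syllables.
/a…e/ gap (V1→V2): /ns/; trying suffixes from longest down, /s/ is the first permitted one, so coda /n/ | onset /s/.
Putting it together: nan.seh.
Syllable 1 is /nan/: onset /n/, nucleus /a/, coda /n/.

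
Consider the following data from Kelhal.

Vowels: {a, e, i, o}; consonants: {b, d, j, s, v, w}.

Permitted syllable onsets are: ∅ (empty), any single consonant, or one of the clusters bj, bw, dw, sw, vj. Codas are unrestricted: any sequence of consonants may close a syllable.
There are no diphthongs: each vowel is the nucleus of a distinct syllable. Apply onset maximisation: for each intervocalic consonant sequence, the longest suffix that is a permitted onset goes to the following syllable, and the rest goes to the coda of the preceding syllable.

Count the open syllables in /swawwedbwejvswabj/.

The vowels are a, e, e, a — 4 nuclei, so 4 syllables.
/a…e/ gap (V1→V2): /ww/ splits as /w/ + /w/ (/w/ is the longest suffix that is a licit onset).
/e…e/ gap (V2→V3): cluster /dbw/ — the longest permitted-onset suffix is /bw/; onset = /bw/, preceding coda = /d/.
/e…a/ gap (V3→V4): /jvsw/ splits as /jv/ + /sw/ (/sw/ is the longest suffix that is a licit onset).
Result: swaw.wed.bwejv.swabj.
Classifying each syllable: /swaw/ (closed), /wed/ (closed), /bwejv/ (closed), /swabj/ (closed).
Open syllables: 0.

0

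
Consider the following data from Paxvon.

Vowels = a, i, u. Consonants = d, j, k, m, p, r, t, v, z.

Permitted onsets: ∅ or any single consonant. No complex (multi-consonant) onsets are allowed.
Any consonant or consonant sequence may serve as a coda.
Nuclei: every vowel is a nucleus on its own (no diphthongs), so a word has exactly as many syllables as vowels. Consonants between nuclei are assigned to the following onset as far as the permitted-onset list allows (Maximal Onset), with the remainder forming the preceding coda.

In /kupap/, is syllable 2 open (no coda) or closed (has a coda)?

Nuclei (vowels): u, a → 2 syllables.
/u…a/ gap (V1→V2): just /p/ — single C goes to the following onset.
Syllabification: ku.pap.
Syllable 2 is /pap/ with coda /p/, so it is closed.

closed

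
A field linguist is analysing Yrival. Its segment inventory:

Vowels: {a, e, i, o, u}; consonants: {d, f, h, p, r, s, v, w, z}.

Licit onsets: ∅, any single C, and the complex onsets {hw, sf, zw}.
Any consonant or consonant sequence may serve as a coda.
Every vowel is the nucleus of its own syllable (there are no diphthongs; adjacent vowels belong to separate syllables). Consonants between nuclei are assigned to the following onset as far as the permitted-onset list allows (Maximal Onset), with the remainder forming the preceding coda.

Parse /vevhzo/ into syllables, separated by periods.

vevh.zo

Vowels present: e, o; each is a nucleus, giving 2 syllables.
/e…o/ gap (V1→V2): /vhz/ — longest licit onset from the right is /z/, leaving /vh/ as coda.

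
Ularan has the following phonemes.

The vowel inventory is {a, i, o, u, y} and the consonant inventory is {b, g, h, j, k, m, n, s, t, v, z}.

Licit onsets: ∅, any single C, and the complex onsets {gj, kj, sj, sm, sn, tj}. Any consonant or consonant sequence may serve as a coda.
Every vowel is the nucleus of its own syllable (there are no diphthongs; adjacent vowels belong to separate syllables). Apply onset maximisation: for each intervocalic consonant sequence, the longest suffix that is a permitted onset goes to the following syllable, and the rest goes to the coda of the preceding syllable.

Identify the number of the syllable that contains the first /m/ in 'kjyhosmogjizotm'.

3

Vowels present: y, o, o, i, o; each is a nucleus, giving 5 syllables.
σ1/σ2 boundary: just /h/ — single C goes to the following onset.
σ2/σ3 boundary: cluster /sm/ — /sm/ is itself a permitted onset, so the whole cluster goes right; preceding coda = ∅.
σ3/σ4 boundary: cluster /gj/ — /gj/ is itself a permitted onset, so the whole cluster goes right; preceding coda = ∅.
σ4/σ5 boundary: just /z/ — single C goes to the following onset.
Result: kjy.ho.smo.gji.zotm.
The first /m/ is in the onset of syllable 3 (/smo/).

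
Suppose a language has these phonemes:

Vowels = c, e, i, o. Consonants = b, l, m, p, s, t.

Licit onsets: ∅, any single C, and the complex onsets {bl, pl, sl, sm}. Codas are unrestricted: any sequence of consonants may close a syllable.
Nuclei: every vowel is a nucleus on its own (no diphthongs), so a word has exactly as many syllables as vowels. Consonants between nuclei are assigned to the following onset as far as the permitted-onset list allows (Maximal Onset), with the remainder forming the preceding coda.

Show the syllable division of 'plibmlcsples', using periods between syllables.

plibm.lcs.ples

Vowels present: i, c, e; each is a nucleus, giving 3 syllables.
V1 /i/ – V2 /c/: /bml/ splits as /bm/ + /l/ (/l/ is the longest suffix that is a licit onset).
V2 /c/ – V3 /e/: cluster /spl/ — the longest permitted-onset suffix is /pl/; onset = /pl/, preceding coda = /s/.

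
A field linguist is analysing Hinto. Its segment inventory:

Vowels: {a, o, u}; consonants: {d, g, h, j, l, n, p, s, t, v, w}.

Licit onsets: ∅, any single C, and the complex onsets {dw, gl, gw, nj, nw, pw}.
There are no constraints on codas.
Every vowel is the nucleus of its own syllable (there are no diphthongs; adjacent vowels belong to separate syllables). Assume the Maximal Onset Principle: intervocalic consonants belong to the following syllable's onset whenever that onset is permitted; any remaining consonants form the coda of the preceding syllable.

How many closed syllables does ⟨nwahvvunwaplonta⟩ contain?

Vowels present: a, u, a, o, a; each is a nucleus, giving 5 syllables.
/a…u/ gap (V1→V2): cluster /hvv/ — the longest permitted-onset suffix is /v/; onset = /v/, preceding coda = /hv/.
/u…a/ gap (V2→V3): /nw/ is a licit onset in full, so it all attaches to the next syllable.
/a…o/ gap (V3→V4): cluster /pl/ — the longest permitted-onset suffix is /l/; onset = /l/, preceding coda = /p/.
/o…a/ gap (V4→V5): /nt/ splits as /n/ + /t/ (/t/ is the longest suffix that is a licit onset).
Putting it together: nwahv.vu.nwap.lon.ta.
Classifying each syllable: /nwahv/ (closed), /vu/ (open), /nwap/ (closed), /lon/ (closed), /ta/ (open).
Closed syllables: 3.

3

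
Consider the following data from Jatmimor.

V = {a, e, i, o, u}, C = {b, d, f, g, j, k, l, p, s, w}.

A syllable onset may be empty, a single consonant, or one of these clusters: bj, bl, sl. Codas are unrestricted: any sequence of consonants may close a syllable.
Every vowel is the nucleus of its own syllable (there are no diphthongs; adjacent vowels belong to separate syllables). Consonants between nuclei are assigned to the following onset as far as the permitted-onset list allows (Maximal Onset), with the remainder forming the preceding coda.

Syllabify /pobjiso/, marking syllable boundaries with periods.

Nuclei (vowels): o, i, o → 3 syllables.
Between /o/ (V1) and /i/ (V2): /bj/ — entire cluster is a permitted onset → onset /bj/, coda ∅.
Between /i/ (V2) and /o/ (V3): just /s/ — single C goes to the following onset.

po.bji.so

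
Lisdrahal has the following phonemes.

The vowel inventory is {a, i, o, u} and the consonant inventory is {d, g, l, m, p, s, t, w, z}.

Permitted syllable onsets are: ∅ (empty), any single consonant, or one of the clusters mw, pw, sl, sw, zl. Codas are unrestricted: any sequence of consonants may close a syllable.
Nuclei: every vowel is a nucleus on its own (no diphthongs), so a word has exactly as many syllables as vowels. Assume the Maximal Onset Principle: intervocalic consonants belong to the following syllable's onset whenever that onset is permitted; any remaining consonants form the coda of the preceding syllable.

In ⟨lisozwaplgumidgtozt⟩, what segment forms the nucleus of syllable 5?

i

Vowels present: i, o, a, u, i, o; each is a nucleus, giving 6 syllables.
The fifth nucleus (vowel 5 from the left) is /i/.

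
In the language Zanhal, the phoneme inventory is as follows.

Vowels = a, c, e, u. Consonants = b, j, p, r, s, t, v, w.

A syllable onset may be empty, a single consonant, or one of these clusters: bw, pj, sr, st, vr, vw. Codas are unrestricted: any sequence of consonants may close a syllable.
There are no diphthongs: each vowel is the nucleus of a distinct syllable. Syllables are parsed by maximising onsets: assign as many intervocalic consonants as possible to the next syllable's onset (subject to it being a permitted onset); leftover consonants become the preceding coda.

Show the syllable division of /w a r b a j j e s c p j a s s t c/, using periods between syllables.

war.baj.je.sc.pjas.stc

The vowels are a, a, e, c, a, c — 6 nuclei, so 6 syllables.
σ1/σ2 boundary: /rb/; trying suffixes from longest down, /b/ is the first permitted one, so coda /r/ | onset /b/.
σ2/σ3 boundary: /jj/ splits as /j/ + /j/ (/j/ is the longest suffix that is a licit onset).
σ3/σ4 boundary: /s/ is a single consonant, so it becomes the next onset.
σ4/σ5 boundary: cluster /pj/ — /pj/ is itself a permitted onset, so the whole cluster goes right; preceding coda = ∅.
σ5/σ6 boundary: /sst/; trying suffixes from longest down, /st/ is the first permitted one, so coda /s/ | onset /st/.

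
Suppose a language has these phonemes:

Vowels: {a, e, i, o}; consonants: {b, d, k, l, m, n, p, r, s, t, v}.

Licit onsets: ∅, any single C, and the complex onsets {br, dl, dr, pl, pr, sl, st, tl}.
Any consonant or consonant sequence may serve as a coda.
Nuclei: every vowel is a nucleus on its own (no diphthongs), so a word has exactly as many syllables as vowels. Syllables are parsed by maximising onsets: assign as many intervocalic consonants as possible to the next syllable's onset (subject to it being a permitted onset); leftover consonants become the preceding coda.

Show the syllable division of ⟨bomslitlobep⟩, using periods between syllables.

The vowels are o, i, o, e — 4 nuclei, so 4 syllables.
V1 /o/ – V2 /i/: /msl/; trying suffixes from longest down, /sl/ is the first permitted one, so coda /m/ | onset /sl/.
V2 /i/ – V3 /o/: /tl/ is a licit onset in full, so it all attaches to the next syllable.
V3 /o/ – V4 /e/: /b/ is a single consonant, so it becomes the next onset.

bom.sli.tlo.bep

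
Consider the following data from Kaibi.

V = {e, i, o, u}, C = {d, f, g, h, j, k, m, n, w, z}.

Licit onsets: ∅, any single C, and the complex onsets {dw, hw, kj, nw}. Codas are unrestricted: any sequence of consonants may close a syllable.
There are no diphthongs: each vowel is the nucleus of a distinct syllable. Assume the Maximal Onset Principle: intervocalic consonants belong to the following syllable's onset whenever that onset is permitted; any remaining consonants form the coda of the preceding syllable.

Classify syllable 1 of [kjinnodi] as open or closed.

Nuclei (vowels): i, o, i → 3 syllables.
Between /i/ (V1) and /o/ (V2): /nn/; trying suffixes from longest down, /n/ is the first permitted one, so coda /n/ | onset /n/.
Between /o/ (V2) and /i/ (V3): /d/ is a single consonant, so it becomes the next onset.
Result: kjin.no.di.
Syllable 1 is /kjin/ with coda /n/, so it is closed.

closed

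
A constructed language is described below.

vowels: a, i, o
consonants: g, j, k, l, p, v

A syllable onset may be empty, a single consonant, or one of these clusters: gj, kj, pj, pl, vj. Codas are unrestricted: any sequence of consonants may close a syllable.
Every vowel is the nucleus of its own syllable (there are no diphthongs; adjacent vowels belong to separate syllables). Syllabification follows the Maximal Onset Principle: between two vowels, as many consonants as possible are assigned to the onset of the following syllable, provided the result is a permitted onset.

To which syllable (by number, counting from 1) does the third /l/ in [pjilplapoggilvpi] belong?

4

Vowels present: i, a, o, i, i; each is a nucleus, giving 5 syllables.
σ1/σ2 boundary: /lpl/ — longest licit onset from the right is /pl/, leaving /l/ as coda.
σ2/σ3 boundary: /p/ is a single consonant, so it becomes the next onset.
σ3/σ4 boundary: /gg/ splits as /g/ + /g/ (/g/ is the longest suffix that is a licit onset).
σ4/σ5 boundary: cluster /lvp/ — the longest permitted-onset suffix is /p/; onset = /p/, preceding coda = /lv/.
So the parse is pjil.pla.pog.gilv.pi.
The third /l/ is in the coda of syllable 4 (/gilv/).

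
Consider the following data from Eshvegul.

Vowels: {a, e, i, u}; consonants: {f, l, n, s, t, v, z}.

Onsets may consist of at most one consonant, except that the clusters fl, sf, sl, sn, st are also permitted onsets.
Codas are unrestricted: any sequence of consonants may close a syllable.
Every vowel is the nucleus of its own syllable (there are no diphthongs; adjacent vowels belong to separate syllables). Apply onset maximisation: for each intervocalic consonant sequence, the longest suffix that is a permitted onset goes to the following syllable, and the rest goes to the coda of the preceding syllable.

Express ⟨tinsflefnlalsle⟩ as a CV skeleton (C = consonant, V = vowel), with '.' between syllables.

CVCC.CCVCC.CVC.CCV

Vowels present: i, e, a, e; each is a nucleus, giving 4 syllables.
/i…e/ gap (V1→V2): cluster /nsfl/ — the longest permitted-onset suffix is /fl/; onset = /fl/, preceding coda = /ns/.
/e…a/ gap (V2→V3): /fnl/ splits as /fn/ + /l/ (/l/ is the longest suffix that is a licit onset).
/a…e/ gap (V3→V4): cluster /lsl/ — the longest permitted-onset suffix is /sl/; onset = /sl/, preceding coda = /l/.
Syllabification: tins.flefn.lal.sle.
Mapping each syllable to C/V: /tins/ → CVCC, /flefn/ → CCVCC, /lal/ → CVC, /sle/ → CCV.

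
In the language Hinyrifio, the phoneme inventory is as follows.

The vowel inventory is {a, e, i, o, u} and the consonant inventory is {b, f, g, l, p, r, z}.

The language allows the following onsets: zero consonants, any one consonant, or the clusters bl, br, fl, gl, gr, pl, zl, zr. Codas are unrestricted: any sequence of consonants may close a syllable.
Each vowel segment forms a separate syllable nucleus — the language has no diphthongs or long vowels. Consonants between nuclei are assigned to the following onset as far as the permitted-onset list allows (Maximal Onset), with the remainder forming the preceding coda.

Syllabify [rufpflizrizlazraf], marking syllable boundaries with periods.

rufp.fli.zri.zla.zraf

Vowels present: u, i, i, a, a; each is a nucleus, giving 5 syllables.
σ1/σ2 boundary: cluster /fpfl/ — the longest permitted-onset suffix is /fl/; onset = /fl/, preceding coda = /fp/.
σ2/σ3 boundary: cluster /zr/ — /zr/ is itself a permitted onset, so the whole cluster goes right; preceding coda = ∅.
σ3/σ4 boundary: /zl/ — entire cluster is a permitted onset → onset /zl/, coda ∅.
σ4/σ5 boundary: /zr/ is a licit onset in full, so it all attaches to the next syllable.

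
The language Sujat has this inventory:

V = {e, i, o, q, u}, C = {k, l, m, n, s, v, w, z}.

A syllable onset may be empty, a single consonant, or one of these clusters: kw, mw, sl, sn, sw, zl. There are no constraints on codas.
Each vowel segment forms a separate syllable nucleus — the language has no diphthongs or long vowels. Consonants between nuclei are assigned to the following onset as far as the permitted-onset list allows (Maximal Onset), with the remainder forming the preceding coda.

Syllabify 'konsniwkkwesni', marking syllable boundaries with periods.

The vowels are o, i, e, i — 4 nuclei, so 4 syllables.
/o…i/ gap (V1→V2): /nsn/; trying suffixes from longest down, /sn/ is the first permitted one, so coda /n/ | onset /sn/.
/i…e/ gap (V2→V3): cluster /wkkw/ — the longest permitted-onset suffix is /kw/; onset = /kw/, preceding coda = /wk/.
/e…i/ gap (V3→V4): /sn/ — entire cluster is a permitted onset → onset /sn/, coda ∅.

kon.sniwk.kwe.sni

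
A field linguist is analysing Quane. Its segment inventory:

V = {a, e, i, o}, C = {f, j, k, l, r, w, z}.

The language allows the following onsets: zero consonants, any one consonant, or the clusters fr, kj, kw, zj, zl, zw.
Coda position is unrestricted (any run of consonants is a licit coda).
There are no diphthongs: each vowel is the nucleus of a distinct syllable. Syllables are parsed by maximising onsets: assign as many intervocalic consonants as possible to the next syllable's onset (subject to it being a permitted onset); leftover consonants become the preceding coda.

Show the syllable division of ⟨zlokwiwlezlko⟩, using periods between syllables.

zlo.kwiw.lezl.ko

Vowels present: o, i, e, o; each is a nucleus, giving 4 syllables.
V1 /o/ – V2 /i/: /kw/ is a licit onset in full, so it all attaches to the next syllable.
V2 /i/ – V3 /e/: /wl/ — longest licit onset from the right is /l/, leaving /w/ as coda.
V3 /e/ – V4 /o/: cluster /zlk/ — the longest permitted-onset suffix is /k/; onset = /k/, preceding coda = /zl/.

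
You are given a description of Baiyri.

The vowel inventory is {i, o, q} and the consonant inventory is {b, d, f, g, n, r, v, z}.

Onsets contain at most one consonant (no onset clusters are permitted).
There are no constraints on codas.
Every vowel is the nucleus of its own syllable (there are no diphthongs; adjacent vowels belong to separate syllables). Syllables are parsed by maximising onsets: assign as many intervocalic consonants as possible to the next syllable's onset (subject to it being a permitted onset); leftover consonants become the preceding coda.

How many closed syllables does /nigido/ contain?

Vowels present: i, i, o; each is a nucleus, giving 3 syllables.
/i…i/ gap (V1→V2): /g/ → onset of the next syllable (single consonants are always licit onsets).
/i…o/ gap (V2→V3): just /d/ — single C goes to the following onset.
So the parse is ni.gi.do.
Classifying each syllable: /ni/ (open), /gi/ (open), /do/ (open).
Closed syllables: 0.

0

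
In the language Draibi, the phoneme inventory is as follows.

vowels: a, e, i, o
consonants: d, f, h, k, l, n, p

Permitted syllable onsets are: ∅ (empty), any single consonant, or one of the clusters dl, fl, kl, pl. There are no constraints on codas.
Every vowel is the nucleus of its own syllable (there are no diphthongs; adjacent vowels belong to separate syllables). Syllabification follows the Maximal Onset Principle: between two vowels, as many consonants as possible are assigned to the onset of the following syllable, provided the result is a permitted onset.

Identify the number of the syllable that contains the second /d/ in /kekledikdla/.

Vowels present: e, e, i, a; each is a nucleus, giving 4 syllables.
V1 /e/ – V2 /e/: cluster /kl/ — /kl/ is itself a permitted onset, so the whole cluster goes right; preceding coda = ∅.
V2 /e/ – V3 /i/: /d/ → onset of the next syllable (single consonants are always licit onsets).
V3 /i/ – V4 /a/: /kdl/ splits as /k/ + /dl/ (/dl/ is the longest suffix that is a licit onset).
So the parse is ke.kle.dik.dla.
The second /d/ is in the onset of syllable 4 (/dla/).

4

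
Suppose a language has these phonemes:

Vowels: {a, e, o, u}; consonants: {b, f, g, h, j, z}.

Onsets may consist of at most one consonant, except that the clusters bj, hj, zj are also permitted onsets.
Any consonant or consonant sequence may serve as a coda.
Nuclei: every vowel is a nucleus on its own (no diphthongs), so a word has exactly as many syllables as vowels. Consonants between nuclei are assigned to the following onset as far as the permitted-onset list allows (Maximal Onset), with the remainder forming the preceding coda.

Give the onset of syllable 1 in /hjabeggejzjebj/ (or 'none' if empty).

Nuclei (vowels): a, e, e, e → 4 syllables.
Between /a/ (V1) and /e/ (V2): just /b/ — single C goes to the following onset.
Between /e/ (V2) and /e/ (V3): /gg/; trying suffixes from longest down, /g/ is the first permitted one, so coda /g/ | onset /g/.
Between /e/ (V3) and /e/ (V4): /jzj/ — longest licit onset from the right is /zj/, leaving /j/ as coda.
So the parse is hja.beg.gej.zjebj.
Syllable 1 is /hja/: onset /hj/, nucleus /a/, coda ∅.

hj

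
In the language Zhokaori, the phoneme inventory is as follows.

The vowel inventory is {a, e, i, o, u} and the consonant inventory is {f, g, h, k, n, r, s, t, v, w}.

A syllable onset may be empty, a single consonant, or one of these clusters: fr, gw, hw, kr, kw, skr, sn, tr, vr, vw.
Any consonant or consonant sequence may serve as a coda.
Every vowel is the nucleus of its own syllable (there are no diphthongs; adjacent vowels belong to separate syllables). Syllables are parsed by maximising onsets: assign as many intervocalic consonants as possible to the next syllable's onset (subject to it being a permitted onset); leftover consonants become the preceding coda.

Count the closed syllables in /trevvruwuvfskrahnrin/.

4

The vowels are e, u, u, a, i — 5 nuclei, so 5 syllables.
/e…u/ gap (V1→V2): /vvr/ splits as /v/ + /vr/ (/vr/ is the longest suffix that is a licit onset).
/u…u/ gap (V2→V3): just /w/ — single C goes to the following onset.
/u…a/ gap (V3→V4): /vfskr/; trying suffixes from longest down, /skr/ is the first permitted one, so coda /vf/ | onset /skr/.
/a…i/ gap (V4→V5): cluster /hnr/ — the longest permitted-onset suffix is /r/; onset = /r/, preceding coda = /hn/.
Putting it together: trev.vru.wuvf.skrahn.rin.
Classifying each syllable: /trev/ (closed), /vru/ (open), /wuvf/ (closed), /skrahn/ (closed), /rin/ (closed).
Closed syllables: 4.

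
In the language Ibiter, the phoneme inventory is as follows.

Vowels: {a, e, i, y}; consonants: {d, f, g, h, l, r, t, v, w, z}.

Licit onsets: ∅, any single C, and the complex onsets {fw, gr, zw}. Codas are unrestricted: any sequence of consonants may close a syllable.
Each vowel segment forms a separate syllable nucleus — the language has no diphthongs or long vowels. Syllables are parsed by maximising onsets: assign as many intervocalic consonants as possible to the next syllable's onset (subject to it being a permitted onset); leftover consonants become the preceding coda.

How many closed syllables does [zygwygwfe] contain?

2

Vowels present: y, y, e; each is a nucleus, giving 3 syllables.
Between /y/ (V1) and /y/ (V2): /gw/; trying suffixes from longest down, /w/ is the first permitted one, so coda /g/ | onset /w/.
Between /y/ (V2) and /e/ (V3): /gwf/ splits as /gw/ + /f/ (/f/ is the longest suffix that is a licit onset).
Syllabification: zyg.wygw.fe.
Classifying each syllable: /zyg/ (closed), /wygw/ (closed), /fe/ (open).
Closed syllables: 2.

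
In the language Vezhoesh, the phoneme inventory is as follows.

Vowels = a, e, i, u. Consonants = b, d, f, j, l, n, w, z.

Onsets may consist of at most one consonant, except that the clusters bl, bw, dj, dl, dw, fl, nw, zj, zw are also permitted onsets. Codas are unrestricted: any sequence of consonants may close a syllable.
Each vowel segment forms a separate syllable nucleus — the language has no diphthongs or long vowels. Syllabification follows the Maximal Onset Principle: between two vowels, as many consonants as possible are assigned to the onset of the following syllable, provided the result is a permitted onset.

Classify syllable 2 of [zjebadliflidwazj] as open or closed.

open

Vowels present: e, a, i, i, a; each is a nucleus, giving 5 syllables.
Between /e/ (V1) and /a/ (V2): /b/ is a single consonant, so it becomes the next onset.
Between /a/ (V2) and /i/ (V3): /dl/ — entire cluster is a permitted onset → onset /dl/, coda ∅.
Between /i/ (V3) and /i/ (V4): /fl/ — entire cluster is a permitted onset → onset /fl/, coda ∅.
Between /i/ (V4) and /a/ (V5): cluster /dw/ — /dw/ is itself a permitted onset, so the whole cluster goes right; preceding coda = ∅.
Result: zje.ba.dli.fli.dwazj.
Syllable 2 is /ba/; it ends in its nucleus with no coda, so it is open.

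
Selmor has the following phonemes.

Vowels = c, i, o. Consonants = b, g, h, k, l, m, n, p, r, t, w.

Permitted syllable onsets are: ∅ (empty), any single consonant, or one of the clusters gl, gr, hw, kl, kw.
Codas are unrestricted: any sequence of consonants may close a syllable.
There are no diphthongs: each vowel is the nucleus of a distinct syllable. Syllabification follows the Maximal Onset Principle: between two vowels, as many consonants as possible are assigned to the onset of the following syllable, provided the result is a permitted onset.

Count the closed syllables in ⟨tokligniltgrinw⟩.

3

Vowels present: o, i, i, i; each is a nucleus, giving 4 syllables.
/o…i/ gap (V1→V2): /kl/ is a licit onset in full, so it all attaches to the next syllable.
/i…i/ gap (V2→V3): cluster /gn/ — the longest permitted-onset suffix is /n/; onset = /n/, preceding coda = /g/.
/i…i/ gap (V3→V4): /ltgr/; trying suffixes from longest down, /gr/ is the first permitted one, so coda /lt/ | onset /gr/.
Syllabification: to.klig.nilt.grinw.
Classifying each syllable: /to/ (open), /klig/ (closed), /nilt/ (closed), /grinw/ (closed).
Closed syllables: 3.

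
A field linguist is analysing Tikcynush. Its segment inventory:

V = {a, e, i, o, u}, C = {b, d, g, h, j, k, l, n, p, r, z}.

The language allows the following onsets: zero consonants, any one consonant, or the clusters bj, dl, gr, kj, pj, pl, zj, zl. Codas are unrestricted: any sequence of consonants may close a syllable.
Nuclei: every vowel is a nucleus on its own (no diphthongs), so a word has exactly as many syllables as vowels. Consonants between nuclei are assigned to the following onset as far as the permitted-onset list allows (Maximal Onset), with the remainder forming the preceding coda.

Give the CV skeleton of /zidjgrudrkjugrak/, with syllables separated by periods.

CVCC.CCVCC.CCV.CCVC

Nuclei (vowels): i, u, u, a → 4 syllables.
V1 /i/ – V2 /u/: /djgr/ splits as /dj/ + /gr/ (/gr/ is the longest suffix that is a licit onset).
V2 /u/ – V3 /u/: /drkj/ splits as /dr/ + /kj/ (/kj/ is the longest suffix that is a licit onset).
V3 /u/ – V4 /a/: /gr/ is a licit onset in full, so it all attaches to the next syllable.
Putting it together: zidj.grudr.kju.grak.
Mapping each syllable to C/V: /zidj/ → CVCC, /grudr/ → CCVCC, /kju/ → CCV, /grak/ → CCVC.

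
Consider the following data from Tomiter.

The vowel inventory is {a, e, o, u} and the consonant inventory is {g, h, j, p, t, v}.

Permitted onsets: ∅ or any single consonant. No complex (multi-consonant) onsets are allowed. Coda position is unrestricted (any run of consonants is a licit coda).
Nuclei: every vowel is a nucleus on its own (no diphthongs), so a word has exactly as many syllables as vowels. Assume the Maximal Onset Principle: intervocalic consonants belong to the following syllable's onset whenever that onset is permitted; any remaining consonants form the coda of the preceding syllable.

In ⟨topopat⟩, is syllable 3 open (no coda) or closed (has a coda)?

closed

The vowels are o, o, a — 3 nuclei, so 3 syllables.
Between /o/ (V1) and /o/ (V2): /p/ is a single consonant, so it becomes the next onset.
Between /o/ (V2) and /a/ (V3): /p/ → onset of the next syllable (single consonants are always licit onsets).
Result: to.po.pat.
Syllable 3 is /pat/ with coda /t/, so it is closed.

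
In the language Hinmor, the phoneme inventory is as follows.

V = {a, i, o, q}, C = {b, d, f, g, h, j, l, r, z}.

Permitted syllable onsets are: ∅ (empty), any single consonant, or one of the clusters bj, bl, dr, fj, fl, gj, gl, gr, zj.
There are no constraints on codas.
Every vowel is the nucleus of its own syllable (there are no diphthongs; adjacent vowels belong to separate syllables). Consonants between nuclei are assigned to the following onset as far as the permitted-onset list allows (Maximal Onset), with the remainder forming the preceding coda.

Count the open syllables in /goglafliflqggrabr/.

Vowels present: o, a, i, q, a; each is a nucleus, giving 5 syllables.
Between /o/ (V1) and /a/ (V2): /gl/ is a licit onset in full, so it all attaches to the next syllable.
Between /a/ (V2) and /i/ (V3): /fl/ — entire cluster is a permitted onset → onset /fl/, coda ∅.
Between /i/ (V3) and /q/ (V4): cluster /fl/ — /fl/ is itself a permitted onset, so the whole cluster goes right; preceding coda = ∅.
Between /q/ (V4) and /a/ (V5): /ggr/ — longest licit onset from the right is /gr/, leaving /g/ as coda.
Syllabification: go.gla.fli.flqg.grabr.
Classifying each syllable: /go/ (open), /gla/ (open), /fli/ (open), /flqg/ (closed), /grabr/ (closed).
Open syllables: 3.

3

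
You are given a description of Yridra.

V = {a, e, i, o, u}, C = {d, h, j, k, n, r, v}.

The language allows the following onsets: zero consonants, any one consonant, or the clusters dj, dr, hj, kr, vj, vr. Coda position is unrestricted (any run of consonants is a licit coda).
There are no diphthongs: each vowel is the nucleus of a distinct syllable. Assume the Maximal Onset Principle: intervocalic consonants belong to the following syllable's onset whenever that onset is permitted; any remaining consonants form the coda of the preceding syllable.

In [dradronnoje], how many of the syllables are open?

Vowels present: a, o, o, e; each is a nucleus, giving 4 syllables.
/a…o/ gap (V1→V2): cluster /dr/ — /dr/ is itself a permitted onset, so the whole cluster goes right; preceding coda = ∅.
/o…o/ gap (V2→V3): /nn/ — longest licit onset from the right is /n/, leaving /n/ as coda.
/o…e/ gap (V3→V4): /j/ → onset of the next syllable (single consonants are always licit onsets).
Syllabification: dra.dron.no.je.
Classifying each syllable: /dra/ (open), /dron/ (closed), /no/ (open), /je/ (open).
Open syllables: 3.

3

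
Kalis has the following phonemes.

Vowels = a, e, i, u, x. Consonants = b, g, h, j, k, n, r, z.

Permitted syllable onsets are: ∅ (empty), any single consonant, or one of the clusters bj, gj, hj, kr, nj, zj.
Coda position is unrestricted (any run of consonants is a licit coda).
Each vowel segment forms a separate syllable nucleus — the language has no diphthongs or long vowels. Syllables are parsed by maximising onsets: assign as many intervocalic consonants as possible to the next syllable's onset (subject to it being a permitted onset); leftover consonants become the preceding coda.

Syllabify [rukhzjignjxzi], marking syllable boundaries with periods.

rukh.zjig.njx.zi

Nuclei (vowels): u, i, x, i → 4 syllables.
/u…i/ gap (V1→V2): /khzj/; trying suffixes from longest down, /zj/ is the first permitted one, so coda /kh/ | onset /zj/.
/i…x/ gap (V2→V3): /gnj/; trying suffixes from longest down, /nj/ is the first permitted one, so coda /g/ | onset /nj/.
/x…i/ gap (V3→V4): /z/ → onset of the next syllable (single consonants are always licit onsets).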